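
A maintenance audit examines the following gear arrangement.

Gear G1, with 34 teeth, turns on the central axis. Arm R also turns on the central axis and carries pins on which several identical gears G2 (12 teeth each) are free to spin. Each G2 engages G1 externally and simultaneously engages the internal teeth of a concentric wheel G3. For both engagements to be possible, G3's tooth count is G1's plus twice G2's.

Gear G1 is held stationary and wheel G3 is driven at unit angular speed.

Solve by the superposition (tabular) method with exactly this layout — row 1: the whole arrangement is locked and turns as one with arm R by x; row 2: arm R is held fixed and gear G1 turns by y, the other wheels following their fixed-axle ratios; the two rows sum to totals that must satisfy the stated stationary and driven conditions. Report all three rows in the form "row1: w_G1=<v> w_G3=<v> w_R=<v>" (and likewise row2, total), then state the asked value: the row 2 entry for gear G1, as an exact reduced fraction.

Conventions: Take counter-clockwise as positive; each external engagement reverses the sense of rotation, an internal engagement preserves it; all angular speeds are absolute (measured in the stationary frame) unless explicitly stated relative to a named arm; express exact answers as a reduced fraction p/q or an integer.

recognized (axles ride arm R): planetary set, 34/12/58 teeth
row 1 — lock + rotate with arm: ω_sun = ω_ring = ω_arm = x
row 2: sun turns y, ring = −(34/58)·y, arm 0
boundary: total ω_sun = x + y = 0 and total ω_ring = x − (34/58)·y = 1  ⇒  y = -29/46, x = 29/46
row 2 ring = −(34/58)·(-29/46) = 17/46
totals (row 1 + row 2): sun 29/46 + (-29/46) = 0, ring 29/46 + 17/46 = 1, arm 29/46 + 0 = 29/46
asked cell (row2, sun) = -29/46

row1: w_G1=29/46 w_G3=29/46 w_R=29/46
row2: w_G1=-29/46 w_G3=17/46 w_R=0
total: w_G1=0 w_G3=1 w_R=29/46
asked value: -29/46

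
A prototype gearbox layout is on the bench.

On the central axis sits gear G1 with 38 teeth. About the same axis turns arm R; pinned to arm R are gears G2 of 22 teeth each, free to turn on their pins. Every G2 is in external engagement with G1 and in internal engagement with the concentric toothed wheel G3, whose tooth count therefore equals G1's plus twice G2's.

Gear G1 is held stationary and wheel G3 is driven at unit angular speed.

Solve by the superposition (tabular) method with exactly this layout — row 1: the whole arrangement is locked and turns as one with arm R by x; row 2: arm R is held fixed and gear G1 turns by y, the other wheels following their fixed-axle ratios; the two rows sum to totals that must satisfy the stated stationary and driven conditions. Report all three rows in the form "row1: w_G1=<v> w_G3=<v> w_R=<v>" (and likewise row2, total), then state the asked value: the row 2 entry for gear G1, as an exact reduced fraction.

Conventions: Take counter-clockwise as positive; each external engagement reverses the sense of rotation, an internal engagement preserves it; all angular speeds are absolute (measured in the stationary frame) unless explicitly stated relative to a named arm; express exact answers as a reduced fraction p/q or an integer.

topology: planetary set — G1 38T / G2 22T / G3 82T, arm = carrier (Willis)
row 1 (train locked, turned with arm): all members turn x
row 2: sun turns y, ring = −(38/82)·y, arm 0
boundary: total ω_sun = x + y = 0 and total ω_ring = x − (38/82)·y = 1  ⇒  y = -41/60, x = 41/60
row 2 ring = −(38/82)·(-41/60) = 19/60
totals (row 1 + row 2): sun 41/60 + (-41/60) = 0, ring 41/60 + 19/60 = 1, arm 41/60 + 0 = 41/60
asked cell (row2, sun) = -41/60

row1: w_G1=41/60 w_G3=41/60 w_R=41/60
row2: w_G1=-41/60 w_G3=19/60 w_R=0
total: w_G1=0 w_G3=1 w_R=41/60
asked value: -41/60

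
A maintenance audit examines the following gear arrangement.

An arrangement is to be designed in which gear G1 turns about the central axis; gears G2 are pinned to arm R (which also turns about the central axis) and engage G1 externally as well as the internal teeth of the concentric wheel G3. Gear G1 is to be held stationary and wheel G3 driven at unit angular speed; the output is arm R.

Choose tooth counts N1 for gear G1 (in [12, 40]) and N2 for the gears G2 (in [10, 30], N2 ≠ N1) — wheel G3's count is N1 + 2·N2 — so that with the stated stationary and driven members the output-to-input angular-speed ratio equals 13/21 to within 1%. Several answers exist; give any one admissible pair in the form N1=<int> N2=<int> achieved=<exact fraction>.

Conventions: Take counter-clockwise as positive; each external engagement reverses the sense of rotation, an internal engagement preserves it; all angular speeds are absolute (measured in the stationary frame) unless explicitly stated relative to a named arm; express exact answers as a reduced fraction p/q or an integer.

planetary set to be sized for 13/21 (Willis relation)
Willis with ω_sun = 0: ω_arm/ω_ring = N3/(N1+N3); set equal to 13/21  ⇒  N3/N1 = (13/21)/(1 − 13/21) = 13/8
N3 = N1 + 2·N2  ⇒  N2/N1 = (N3/N1 − 1)/2 = (13/8 − 1)/2 = 5/16
smallest multiple with N1 ≥ 12 and N2 ≥ 10: k = 2  ⇒  N1 = 2·16 = 32, N2 = 2·5 = 10 (N1 ≤ 40, N2 ≤ 30, N2 ≠ N1 ✓), N3 = 32 + 2·10 = 52
check: N3/(N1+N3) with N1 = 32, N3 = 52 gives 13/21; |achieved − target| = 0 ≤ 13/2100 ✓

N1=32 N2=10 achieved=13/21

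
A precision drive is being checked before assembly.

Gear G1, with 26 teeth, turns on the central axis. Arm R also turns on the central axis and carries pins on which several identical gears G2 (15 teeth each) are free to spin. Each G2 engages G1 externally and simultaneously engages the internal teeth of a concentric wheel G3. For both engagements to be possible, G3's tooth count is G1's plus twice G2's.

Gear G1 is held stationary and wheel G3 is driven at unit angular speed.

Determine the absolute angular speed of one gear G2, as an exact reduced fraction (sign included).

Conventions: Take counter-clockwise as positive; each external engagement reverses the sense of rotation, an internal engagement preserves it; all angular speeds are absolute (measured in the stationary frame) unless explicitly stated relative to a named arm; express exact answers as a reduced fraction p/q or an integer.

28/15

recognized (axles ride arm R): planetary set, 26/15/56 teeth
ring teeth: 26 + 2·15 = 56
26(ω_sun−ω_arm) = −56(ω_ring−ω_arm),  ω_sun = 0, ω_ring = 1
26(0−ω_arm) = −56(1−ω_arm)  ⇒  82·ω_arm = 56  ⇒  ω_arm = 28/41
sun–planet mesh: 26·(0−28/41) = −15·(ω_p−ω_arm)  ⇒  ω_p−ω_arm = 728/615
ω_p = 28/41 + 728/615 = 28/15
exact speed ratio = 28/15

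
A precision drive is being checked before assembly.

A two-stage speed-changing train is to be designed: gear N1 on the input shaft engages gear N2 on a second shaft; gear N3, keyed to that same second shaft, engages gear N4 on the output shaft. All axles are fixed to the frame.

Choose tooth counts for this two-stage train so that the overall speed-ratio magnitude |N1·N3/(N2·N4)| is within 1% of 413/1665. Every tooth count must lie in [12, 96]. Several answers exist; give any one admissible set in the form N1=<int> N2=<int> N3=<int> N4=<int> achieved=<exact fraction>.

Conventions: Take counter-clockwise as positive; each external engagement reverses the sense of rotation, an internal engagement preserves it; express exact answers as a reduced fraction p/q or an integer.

class = fixed-axis compound train [2-stage, 413/1665 wanted]
target = 413/1665 in lowest terms: an exact hit needs N1·N3 = k·413 and N2·N4 = k·1665 for one integer k, every count in [12, 96]; additionally prefer no 1:1 stage (N1 ≠ N2, N3 ≠ N4)
k = 1: no 1:1-free in-range split of k·413 and k·1665 into factor pairs; take k = 2
k = 2: N1·N3 = 826 = 14·59, N2·N4 = 3330 = 37·90
achieved = 14·59/(37·90) = 413/1665; |achieved − target| = 0 ≤ 413/166500 ✓

N1=14 N2=37 N3=59 N4=90 achieved=413/1665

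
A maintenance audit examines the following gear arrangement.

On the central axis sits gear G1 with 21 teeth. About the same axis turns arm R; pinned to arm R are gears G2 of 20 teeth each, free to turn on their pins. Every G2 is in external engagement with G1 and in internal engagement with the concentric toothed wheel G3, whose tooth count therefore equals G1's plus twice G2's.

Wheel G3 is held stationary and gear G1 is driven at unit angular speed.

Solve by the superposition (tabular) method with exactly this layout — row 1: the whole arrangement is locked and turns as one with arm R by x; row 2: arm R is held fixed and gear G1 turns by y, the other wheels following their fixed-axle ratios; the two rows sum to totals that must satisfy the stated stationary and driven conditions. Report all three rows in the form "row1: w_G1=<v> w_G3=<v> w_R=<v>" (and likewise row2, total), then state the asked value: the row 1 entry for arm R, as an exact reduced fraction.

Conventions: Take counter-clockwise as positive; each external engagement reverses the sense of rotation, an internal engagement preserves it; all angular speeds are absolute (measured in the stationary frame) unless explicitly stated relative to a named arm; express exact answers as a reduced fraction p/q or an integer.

class = planetary set [G3 = 21+2·20 = 61; Willis about the carrier]
superposition row 1 [locked train]: every member turns x
superposition row 2 [arm held]: sun y, ring −(21/61)·y, arm 0
boundary: total ω_ring = x − (21/61)·y = 0 and total ω_sun = x + y = 1  ⇒  y = 61/82, x = 21/82
row 2 ring = −(21/61)·61/82 = -21/82
totals (row 1 + row 2): sun 21/82 + 61/82 = 1, ring 21/82 + (-21/82) = 0, arm 21/82 + 0 = 21/82
asked cell (row1, arm) = 21/82

row1: w_G1=21/82 w_G3=21/82 w_R=21/82
row2: w_G1=61/82 w_G3=-21/82 w_R=0
total: w_G1=1 w_G3=0 w_R=21/82
asked value: 21/82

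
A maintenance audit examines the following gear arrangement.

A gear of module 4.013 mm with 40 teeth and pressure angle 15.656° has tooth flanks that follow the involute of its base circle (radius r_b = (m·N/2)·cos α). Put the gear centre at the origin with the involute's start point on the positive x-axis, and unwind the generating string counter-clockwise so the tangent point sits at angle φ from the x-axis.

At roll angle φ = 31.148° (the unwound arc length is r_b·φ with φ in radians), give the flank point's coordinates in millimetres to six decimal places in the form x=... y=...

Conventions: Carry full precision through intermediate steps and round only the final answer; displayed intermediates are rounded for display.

class = single-mesh tooth geometry [base-circle involute, m = 4.013, 40T]
pitch radius r_p = m·N/2 = 4.013·40/2 = 80.260000
base radius r_b = r_p·cos α = 80.260000·cos 15.656° = 77.282295
roll angle φ = 31.148° = 0.54363516 rad
x = r_b·(cos φ + φ·sin φ) = 87.872258
y = r_b·(sin φ − φ·cos φ) = 4.017830

x=87.872258 y=4.017830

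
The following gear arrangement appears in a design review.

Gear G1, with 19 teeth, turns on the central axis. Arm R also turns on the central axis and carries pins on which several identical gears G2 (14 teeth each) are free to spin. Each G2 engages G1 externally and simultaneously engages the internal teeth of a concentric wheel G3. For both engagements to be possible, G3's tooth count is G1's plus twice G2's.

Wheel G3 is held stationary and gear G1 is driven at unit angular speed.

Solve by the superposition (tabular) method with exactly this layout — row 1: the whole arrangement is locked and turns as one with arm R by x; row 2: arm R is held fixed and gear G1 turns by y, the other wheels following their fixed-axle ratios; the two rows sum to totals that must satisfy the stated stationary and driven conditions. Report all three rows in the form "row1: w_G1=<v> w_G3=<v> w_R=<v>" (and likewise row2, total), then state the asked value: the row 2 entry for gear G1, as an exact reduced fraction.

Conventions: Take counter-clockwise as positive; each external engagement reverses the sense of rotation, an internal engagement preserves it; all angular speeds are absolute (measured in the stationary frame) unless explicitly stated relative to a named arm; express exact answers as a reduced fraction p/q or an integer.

planetary set (19T centre, 14T on arm, 47T internal) — Willis relation
superposition row 1 [locked train]: every member turns x
row 2 — arm fixed, fixed-axis ratios: sun y, ring −(19/47)·y, arm 0
boundary: total ω_ring = x − (19/47)·y = 0 and total ω_sun = x + y = 1  ⇒  y = 47/66, x = 19/66
row 2 ring = −(19/47)·47/66 = -19/66
totals (row 1 + row 2): sun 19/66 + 47/66 = 1, ring 19/66 + (-19/66) = 0, arm 19/66 + 0 = 19/66
asked cell (row2, sun) = 47/66

row1: w_G1=19/66 w_G3=19/66 w_R=19/66
row2: w_G1=47/66 w_G3=-19/66 w_R=0
total: w_G1=1 w_G3=0 w_R=19/66
asked value: 47/66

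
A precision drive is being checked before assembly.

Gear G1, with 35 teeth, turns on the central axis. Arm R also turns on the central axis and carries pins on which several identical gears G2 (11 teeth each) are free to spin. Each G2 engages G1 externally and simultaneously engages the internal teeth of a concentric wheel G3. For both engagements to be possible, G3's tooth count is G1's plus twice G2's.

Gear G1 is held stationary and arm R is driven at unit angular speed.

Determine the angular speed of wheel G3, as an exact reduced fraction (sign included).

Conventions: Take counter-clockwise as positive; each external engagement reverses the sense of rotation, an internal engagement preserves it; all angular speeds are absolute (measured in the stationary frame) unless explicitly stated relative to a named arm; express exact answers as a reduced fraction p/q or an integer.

class = planetary set [G3 = 35+2·11 = 57; Willis about the carrier]
ring teeth: 35 + 2·11 = 57
35(ω_sun−ω_arm) = −57(ω_ring−ω_arm),  ω_sun = 0, ω_arm = 1
ω_ring = 1 − (35/57)(0−1) = 92/57
exact speed ratio = 92/57

92/57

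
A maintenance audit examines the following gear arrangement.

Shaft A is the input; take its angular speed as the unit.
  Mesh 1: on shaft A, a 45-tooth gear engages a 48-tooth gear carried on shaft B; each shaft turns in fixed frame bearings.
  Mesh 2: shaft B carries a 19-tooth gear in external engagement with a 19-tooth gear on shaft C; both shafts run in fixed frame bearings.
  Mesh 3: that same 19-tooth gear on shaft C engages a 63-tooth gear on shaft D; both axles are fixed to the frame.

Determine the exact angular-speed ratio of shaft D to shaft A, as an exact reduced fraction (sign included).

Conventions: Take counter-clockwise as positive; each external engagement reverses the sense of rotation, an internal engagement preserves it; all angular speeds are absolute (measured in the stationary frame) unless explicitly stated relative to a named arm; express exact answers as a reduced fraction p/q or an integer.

class = fixed-axis compound train [3 meshes; 3 ratios multiply, 3 sense flips]
mesh 1 [45T→48T]: running ratio 15/16, sense −
mesh 2 [19T→19T]: running ratio 15/16, sense +
mesh 3 [19T→63T]: running ratio 95/336, sense −
ω_out/ω_in = -95/336

-95/336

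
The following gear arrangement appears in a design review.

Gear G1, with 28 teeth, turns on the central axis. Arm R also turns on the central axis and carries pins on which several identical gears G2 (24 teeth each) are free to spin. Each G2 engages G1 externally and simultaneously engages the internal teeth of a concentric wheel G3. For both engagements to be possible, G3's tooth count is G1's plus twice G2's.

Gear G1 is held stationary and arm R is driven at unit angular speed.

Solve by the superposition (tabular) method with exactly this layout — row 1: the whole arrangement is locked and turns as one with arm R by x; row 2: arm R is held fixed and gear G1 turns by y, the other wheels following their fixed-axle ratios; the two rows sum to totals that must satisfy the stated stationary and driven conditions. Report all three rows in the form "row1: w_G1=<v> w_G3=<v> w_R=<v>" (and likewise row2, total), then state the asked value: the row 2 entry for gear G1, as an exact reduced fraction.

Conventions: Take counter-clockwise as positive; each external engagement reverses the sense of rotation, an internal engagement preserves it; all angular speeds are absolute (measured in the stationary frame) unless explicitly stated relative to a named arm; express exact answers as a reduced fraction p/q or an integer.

row1: w_G1=1 w_G3=1 w_R=1
row2: w_G1=-1 w_G3=7/19 w_R=0
total: w_G1=0 w_G3=26/19 w_R=1
asked value: -1

planetary set (28T centre, 24T on arm, 76T internal) — Willis relation
row 1 — lock + rotate with arm: ω_sun = ω_ring = ω_arm = x
row 2: sun turns y, ring = −(28/76)·y, arm 0
boundary: total ω_sun = x + y = 0 and total ω_arm = x = 1  ⇒  y = -1, x = 1
row 2 ring = −(28/76)·(-1) = 7/19
totals (row 1 + row 2): sun 1 + (-1) = 0, ring 1 + 7/19 = 26/19, arm 1 + 0 = 1
asked cell (row2, sun) = -1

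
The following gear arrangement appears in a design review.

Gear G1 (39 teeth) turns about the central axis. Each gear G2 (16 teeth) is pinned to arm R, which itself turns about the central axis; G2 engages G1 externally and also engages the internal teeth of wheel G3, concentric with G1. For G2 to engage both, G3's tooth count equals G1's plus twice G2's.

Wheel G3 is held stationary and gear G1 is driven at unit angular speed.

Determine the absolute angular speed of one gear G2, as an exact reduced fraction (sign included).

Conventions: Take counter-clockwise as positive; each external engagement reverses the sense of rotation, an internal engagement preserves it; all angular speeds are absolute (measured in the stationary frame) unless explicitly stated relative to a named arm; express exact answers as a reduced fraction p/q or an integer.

-39/32

topology: planetary set — G1 39T / G2 16T / G3 71T, arm = carrier (Willis)
ring teeth: 39 + 2·16 = 71
39(ω_sun−ω_arm) = −71(ω_ring−ω_arm),  ω_ring = 0, ω_sun = 1
39(1−ω_arm) = −71(0−ω_arm)  ⇒  110·ω_arm = 39  ⇒  ω_arm = 39/110
sun–planet mesh: 39·(1−39/110) = −16·(ω_p−ω_arm)  ⇒  ω_p−ω_arm = -2769/1760
ω_p = 39/110 − 2769/1760 = -39/32
exact speed ratio = -39/32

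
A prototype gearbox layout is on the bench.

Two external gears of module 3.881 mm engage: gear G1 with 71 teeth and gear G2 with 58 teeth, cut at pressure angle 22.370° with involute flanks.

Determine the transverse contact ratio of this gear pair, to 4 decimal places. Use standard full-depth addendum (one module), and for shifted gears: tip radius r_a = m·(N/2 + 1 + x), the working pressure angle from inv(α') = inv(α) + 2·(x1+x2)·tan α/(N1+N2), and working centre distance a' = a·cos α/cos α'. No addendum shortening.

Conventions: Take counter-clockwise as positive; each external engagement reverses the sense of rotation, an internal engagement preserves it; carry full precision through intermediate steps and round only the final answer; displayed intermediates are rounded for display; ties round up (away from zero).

1.6706

topology: single-mesh involute geometry — m = 3.881, 71T/58T pair
base radii: r_b1 = 127.407265, r_b2 = 104.079174
tip radii: r_a1 = 141.656500, r_a2 = 116.430000
no profile shift: α' = α, a' = a
action lengths: √(r_a1²−r_b1²) = 61.918922, √(r_a2²−r_b2²) = 52.186880
base pitch p_b = π·m·cos α = 11.274978
CR = (61.918922 + 52.186880 − 250.324500·sin 22.37000°)/11.274978 = 1.670579
contact ratio ≈ 1.6706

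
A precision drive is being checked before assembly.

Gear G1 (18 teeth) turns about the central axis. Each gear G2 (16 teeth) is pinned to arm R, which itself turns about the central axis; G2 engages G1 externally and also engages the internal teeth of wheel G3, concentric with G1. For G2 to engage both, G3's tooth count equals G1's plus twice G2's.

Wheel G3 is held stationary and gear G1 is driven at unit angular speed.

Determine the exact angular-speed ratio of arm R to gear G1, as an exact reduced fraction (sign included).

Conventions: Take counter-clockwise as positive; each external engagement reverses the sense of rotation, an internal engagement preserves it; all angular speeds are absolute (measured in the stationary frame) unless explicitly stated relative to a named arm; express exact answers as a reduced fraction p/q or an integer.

planetary set (18T centre, 16T on arm, 50T internal) — Willis relation
ring teeth: 18 + 2·16 = 50
18(ω_sun−ω_arm) = −50(ω_ring−ω_arm),  ω_ring = 0, ω_sun = 1
18(1−ω_arm) = −50(0−ω_arm)  ⇒  68·ω_arm = 18  ⇒  ω_arm = 9/34
ω_out/ω_in = 9/34

9/34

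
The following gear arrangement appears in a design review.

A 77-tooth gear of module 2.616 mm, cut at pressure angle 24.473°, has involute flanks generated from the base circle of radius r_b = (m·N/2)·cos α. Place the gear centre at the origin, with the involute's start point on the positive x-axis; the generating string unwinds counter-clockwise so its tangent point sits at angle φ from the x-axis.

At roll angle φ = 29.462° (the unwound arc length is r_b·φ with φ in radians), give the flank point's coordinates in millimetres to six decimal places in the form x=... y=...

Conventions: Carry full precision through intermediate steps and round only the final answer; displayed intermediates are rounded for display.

single-mesh involute tooth geometry (77T wheel at module 2.616)
pitch radius r_p = m·N/2 = 2.616·77/2 = 100.716000
base radius r_b = r_p·cos α = 100.716000·cos 24.473° = 91.667331
roll angle φ = 29.462° = 0.51420890 rad
x = r_b·(cos φ + φ·sin φ) = 102.996844
y = r_b·(sin φ − φ·cos φ) = 4.045621

x=102.996844 y=4.045621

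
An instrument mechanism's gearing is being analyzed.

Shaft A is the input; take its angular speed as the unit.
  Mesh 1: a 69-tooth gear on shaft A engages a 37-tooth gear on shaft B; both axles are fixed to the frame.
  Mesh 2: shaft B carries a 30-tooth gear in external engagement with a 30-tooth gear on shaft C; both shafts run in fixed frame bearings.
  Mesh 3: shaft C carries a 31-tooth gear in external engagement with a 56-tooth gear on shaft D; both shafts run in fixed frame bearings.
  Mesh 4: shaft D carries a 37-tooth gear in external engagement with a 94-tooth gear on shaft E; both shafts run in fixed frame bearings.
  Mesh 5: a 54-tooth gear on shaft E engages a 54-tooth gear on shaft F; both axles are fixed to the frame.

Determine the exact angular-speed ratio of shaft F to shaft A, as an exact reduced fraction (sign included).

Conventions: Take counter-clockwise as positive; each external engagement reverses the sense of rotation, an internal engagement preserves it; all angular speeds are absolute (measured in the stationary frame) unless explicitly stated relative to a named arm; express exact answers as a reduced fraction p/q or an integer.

class = fixed-axis compound train [5 meshes; 5 ratios multiply, 5 sense flips]
mesh 1 [69T→37T]: running ratio 69/37, sense −
mesh 2 [30T→30T]: running ratio 69/37, sense +
mesh 3 [31T→56T]: running ratio 2139/2072, sense −
mesh 4 [37T→94T]: running ratio 2139/5264, sense +
mesh 5 [54T→54T]: running ratio 2139/5264, sense −
ω_out/ω_in = -2139/5264

-2139/5264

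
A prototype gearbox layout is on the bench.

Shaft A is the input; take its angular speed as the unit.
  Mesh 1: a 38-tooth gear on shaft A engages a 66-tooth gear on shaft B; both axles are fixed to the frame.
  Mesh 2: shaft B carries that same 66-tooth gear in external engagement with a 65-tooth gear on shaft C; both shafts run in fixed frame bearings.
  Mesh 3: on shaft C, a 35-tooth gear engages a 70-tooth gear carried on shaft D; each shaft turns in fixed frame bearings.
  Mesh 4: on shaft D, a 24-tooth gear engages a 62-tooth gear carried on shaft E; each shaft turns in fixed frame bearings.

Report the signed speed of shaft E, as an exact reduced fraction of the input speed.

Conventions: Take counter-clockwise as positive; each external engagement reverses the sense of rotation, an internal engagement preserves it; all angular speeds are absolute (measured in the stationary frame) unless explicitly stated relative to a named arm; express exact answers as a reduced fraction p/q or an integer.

4-mesh fixed-axis compound train (all bearings frame-fixed)
mesh 1 [38T→66T]: |ω|/ω_in = 1×38/66 = 19/33, sense flips to −
mesh 2 [66T→65T]: |ω|/ω_in = (19/33)×66/65 = 38/65, sense flips to +
mesh 3 [35T→70T]: |ω|/ω_in = (38/65)×35/70 = 19/65, sense flips to −
mesh 4 [24T→62T]: |ω|/ω_in = (19/65)×24/62 = 228/2015, sense flips to +
signed output speed (× input speed) = 228/2015

228/2015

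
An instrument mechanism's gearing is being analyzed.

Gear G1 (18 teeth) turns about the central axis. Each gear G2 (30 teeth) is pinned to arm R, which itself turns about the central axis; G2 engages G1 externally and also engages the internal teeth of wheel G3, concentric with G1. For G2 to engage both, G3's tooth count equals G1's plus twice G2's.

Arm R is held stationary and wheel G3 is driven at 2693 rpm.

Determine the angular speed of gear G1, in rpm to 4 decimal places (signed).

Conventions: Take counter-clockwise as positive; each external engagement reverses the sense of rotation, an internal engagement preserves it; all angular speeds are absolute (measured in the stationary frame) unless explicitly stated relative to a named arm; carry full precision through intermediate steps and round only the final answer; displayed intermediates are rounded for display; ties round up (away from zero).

topology: planetary set — G1 18T / G2 30T / G3 78T, arm = carrier (Willis)
normalise by the input: solve with ω_ring = 1, then scale by 2693 rpm
ring teeth: 18 + 2·30 = 78
18(ω_sun−ω_arm) = −78(ω_ring−ω_arm),  ω_arm = 0, ω_ring = 1
ω_sun = 0 − (78/18)(1−0) = -13/3
scale: ω_sun = -13/3 × 2693 rpm = -11669.6667 rpm

-11669.6667 rpm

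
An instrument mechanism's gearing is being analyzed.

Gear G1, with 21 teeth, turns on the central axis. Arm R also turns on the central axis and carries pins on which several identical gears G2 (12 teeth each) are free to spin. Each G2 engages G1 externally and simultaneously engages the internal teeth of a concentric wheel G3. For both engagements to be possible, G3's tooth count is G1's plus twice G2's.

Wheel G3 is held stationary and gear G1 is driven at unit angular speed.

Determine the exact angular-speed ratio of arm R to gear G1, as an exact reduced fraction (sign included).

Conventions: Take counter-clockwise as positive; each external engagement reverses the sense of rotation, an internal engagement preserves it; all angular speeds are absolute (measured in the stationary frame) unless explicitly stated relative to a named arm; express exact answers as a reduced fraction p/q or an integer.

topology: planetary set — G1 21T / G2 12T / G3 45T, arm = carrier (Willis)
ring teeth: 21 + 2·12 = 45
21(ω_sun−ω_arm) = −45(ω_ring−ω_arm),  ω_ring = 0, ω_sun = 1
21(1−ω_arm) = −45(0−ω_arm)  ⇒  66·ω_arm = 21  ⇒  ω_arm = 7/22
ω_out/ω_in = 7/22

7/22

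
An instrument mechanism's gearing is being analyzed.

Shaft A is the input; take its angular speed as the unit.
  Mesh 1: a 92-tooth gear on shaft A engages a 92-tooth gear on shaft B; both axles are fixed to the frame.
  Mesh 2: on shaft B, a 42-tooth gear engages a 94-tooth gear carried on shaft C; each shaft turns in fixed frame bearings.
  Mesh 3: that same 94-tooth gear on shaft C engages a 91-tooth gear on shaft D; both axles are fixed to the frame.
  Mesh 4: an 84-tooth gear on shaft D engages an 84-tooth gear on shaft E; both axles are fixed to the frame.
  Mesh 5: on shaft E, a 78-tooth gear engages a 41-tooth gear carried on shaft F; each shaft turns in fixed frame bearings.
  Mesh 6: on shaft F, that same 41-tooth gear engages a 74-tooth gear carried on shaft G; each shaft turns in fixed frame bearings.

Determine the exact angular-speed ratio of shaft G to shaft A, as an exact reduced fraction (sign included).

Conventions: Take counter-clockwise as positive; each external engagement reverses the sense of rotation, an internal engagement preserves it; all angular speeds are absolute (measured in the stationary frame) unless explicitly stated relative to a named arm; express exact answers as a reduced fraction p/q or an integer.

18/37

class = fixed-axis compound train [6 meshes; 6 ratios multiply, 6 sense flips]
mesh 1 [92T→92T]: running ratio 1, sense −
mesh 2 [42T→94T]: running ratio 21/47, sense +
mesh 3 [94T→91T]: running ratio 6/13, sense −
mesh 4 [84T→84T]: running ratio 6/13, sense +
mesh 5 [78T→41T]: running ratio 36/41, sense −
mesh 6 [41T→74T]: running ratio 18/37, sense +
ω_out/ω_in = 18/37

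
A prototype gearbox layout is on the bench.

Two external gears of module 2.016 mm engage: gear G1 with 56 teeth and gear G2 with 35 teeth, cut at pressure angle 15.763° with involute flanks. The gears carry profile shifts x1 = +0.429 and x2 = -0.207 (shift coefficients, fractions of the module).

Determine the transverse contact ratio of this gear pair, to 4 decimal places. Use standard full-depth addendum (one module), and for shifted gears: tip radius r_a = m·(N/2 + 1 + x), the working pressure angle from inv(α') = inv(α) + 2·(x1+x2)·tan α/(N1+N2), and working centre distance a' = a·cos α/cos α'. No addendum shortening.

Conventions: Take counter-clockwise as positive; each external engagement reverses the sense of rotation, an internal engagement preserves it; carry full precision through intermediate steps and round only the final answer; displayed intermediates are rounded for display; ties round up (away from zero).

topology: single-mesh involute geometry — m = 2.016, 56T/35T pair
base radii: r_b1 = 54.325195, r_b2 = 33.953247
tip radii: r_a1 = 59.328864, r_a2 = 36.878688
inv(α') = inv(15.763°) + 2·(+0.429-0.207)·tan α/(56+35) = 0.00853512  ⇒  α' = 16.69410°
a' = a·cos α / cos α' = 91.7280·cos 15.763°/cos 16.69410° = 92.162916
action lengths: √(r_a1²−r_b1²) = 23.847165, √(r_a2²−r_b2²) = 14.394952
base pitch p_b = π·m·cos α = 6.095273
CR = (23.847165 + 14.394952 − 92.162916·sin 16.69410°)/6.095273 = 1.930550
contact ratio ≈ 1.9305

1.9305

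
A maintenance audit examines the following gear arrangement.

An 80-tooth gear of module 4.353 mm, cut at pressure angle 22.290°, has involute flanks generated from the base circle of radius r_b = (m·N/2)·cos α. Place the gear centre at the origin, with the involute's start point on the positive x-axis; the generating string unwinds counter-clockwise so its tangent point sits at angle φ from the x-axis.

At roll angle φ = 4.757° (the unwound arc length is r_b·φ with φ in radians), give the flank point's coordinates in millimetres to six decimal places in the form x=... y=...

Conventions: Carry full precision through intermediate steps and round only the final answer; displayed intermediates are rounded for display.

x=161.663367 y=0.030714

class = single-mesh tooth geometry [base-circle involute, m = 4.353, 80T]
pitch radius r_p = m·N/2 = 4.353·80/2 = 174.120000
base radius r_b = r_p·cos α = 174.120000·cos 22.290° = 161.109045
roll angle φ = 4.757° = 0.08302531 rad
x = r_b·(cos φ + φ·sin φ) = 161.663367
y = r_b·(sin φ − φ·cos φ) = 0.030714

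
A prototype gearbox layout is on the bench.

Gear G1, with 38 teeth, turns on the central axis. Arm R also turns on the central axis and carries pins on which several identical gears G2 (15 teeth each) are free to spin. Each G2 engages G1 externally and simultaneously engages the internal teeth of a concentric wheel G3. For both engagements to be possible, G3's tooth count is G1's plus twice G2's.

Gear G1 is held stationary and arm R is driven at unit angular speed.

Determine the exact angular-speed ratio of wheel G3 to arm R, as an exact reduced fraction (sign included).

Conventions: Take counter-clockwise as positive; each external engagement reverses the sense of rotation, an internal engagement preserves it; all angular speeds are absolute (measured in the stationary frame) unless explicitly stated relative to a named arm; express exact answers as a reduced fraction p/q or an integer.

topology: planetary set — G1 38T / G2 15T / G3 68T, arm = carrier (Willis)
ring teeth: 38 + 2·15 = 68
38(ω_sun−ω_arm) = −68(ω_ring−ω_arm),  ω_sun = 0, ω_arm = 1
ω_ring = 1 − (38/68)(0−1) = 53/34
ω_out/ω_in = 53/34

53/34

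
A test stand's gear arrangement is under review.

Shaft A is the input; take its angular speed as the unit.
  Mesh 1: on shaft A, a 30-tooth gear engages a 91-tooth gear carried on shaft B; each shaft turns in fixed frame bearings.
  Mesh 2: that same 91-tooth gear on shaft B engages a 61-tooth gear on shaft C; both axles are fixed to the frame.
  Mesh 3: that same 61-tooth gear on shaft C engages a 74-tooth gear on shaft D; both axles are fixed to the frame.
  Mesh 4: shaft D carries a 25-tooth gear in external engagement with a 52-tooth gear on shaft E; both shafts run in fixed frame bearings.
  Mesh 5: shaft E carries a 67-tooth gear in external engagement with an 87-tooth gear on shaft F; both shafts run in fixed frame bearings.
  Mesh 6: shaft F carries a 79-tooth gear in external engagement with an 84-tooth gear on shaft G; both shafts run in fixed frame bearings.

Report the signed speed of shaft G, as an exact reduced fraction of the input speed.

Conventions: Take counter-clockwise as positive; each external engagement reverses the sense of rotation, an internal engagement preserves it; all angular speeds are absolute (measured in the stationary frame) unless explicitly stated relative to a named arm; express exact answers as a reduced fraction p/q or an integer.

6-mesh fixed-axis compound train (all bearings frame-fixed)
mesh 1 [30T→91T]: |ω|/ω_in = 1×30/91 = 30/91, sense flips to −
mesh 2 [91T→61T]: |ω|/ω_in = (30/91)×91/61 = 30/61, sense flips to +
mesh 3 [61T→74T]: |ω|/ω_in = (30/61)×61/74 = 15/37, sense flips to −
mesh 4 [25T→52T]: |ω|/ω_in = (15/37)×25/52 = 375/1924, sense flips to +
mesh 5 [67T→87T]: |ω|/ω_in = (375/1924)×67/87 = 8375/55796, sense flips to −
mesh 6 [79T→84T]: |ω|/ω_in = (8375/55796)×79/84 = 661625/4686864, sense flips to +
signed output speed (× input speed) = 661625/4686864

661625/4686864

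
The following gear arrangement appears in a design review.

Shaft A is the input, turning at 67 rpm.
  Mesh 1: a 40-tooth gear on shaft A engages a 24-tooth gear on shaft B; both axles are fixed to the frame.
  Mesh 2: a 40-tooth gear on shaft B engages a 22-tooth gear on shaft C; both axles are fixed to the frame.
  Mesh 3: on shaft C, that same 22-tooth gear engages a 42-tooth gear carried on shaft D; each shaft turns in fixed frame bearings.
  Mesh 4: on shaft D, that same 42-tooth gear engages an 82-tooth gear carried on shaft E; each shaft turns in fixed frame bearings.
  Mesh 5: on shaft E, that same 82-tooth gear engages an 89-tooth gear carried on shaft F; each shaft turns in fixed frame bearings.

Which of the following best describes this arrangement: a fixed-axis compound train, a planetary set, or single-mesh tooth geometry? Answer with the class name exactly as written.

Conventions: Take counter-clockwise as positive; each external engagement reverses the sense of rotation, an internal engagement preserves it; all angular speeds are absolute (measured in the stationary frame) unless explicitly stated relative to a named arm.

topology: fixed-axis compound train — 5 meshes, A→F
classification: fixed-axis compound train

fixed-axis compound train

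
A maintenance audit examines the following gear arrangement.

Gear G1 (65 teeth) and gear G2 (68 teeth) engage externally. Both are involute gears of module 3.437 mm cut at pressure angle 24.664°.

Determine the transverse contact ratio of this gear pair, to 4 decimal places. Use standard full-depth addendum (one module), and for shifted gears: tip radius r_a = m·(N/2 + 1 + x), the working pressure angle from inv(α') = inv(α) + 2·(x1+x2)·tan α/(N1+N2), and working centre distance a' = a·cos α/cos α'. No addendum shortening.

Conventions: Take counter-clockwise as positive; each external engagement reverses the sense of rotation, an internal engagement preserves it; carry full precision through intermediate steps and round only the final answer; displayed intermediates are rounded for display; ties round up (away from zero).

topology: single-mesh involute geometry — m = 3.437, 65T/68T pair
base radii: r_b1 = 101.511943, r_b2 = 106.197109
tip radii: r_a1 = 115.139500, r_a2 = 120.295000
no profile shift: α' = α, a' = a
action lengths: √(r_a1²−r_b1²) = 54.336268, √(r_a2²−r_b2²) = 56.507177
base pitch p_b = π·m·cos α = 9.812590
CR = (54.336268 + 56.507177 − 228.560500·sin 24.66400°)/9.812590 = 1.576141
contact ratio ≈ 1.5761

1.5761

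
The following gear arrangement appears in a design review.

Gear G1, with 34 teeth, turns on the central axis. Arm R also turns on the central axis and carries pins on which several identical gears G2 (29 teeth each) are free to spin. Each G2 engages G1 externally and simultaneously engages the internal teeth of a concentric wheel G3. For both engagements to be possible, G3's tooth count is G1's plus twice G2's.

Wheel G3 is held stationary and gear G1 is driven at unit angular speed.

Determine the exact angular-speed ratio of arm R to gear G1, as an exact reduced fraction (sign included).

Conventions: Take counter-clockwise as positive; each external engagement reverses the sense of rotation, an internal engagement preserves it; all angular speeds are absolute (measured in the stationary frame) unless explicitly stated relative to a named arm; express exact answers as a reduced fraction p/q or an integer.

topology: planetary set — G1 34T / G2 29T / G3 92T, arm = carrier (Willis)
ring teeth: 34 + 2·29 = 92
34(ω_sun−ω_arm) = −92(ω_ring−ω_arm),  ω_ring = 0, ω_sun = 1
34(1−ω_arm) = −92(0−ω_arm)  ⇒  126·ω_arm = 34  ⇒  ω_arm = 17/63
ω_out/ω_in = 17/63

17/63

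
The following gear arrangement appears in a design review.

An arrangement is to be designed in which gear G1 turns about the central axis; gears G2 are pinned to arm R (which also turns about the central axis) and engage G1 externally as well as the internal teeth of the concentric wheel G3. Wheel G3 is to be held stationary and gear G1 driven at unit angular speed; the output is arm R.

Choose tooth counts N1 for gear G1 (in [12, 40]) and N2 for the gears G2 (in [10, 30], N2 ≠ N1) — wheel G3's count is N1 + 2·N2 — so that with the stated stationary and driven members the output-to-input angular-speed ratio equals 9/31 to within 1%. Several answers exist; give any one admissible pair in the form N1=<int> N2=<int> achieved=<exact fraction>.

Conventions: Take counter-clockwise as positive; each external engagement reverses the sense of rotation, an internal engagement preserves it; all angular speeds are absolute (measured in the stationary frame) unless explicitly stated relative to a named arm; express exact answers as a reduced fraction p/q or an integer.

N1=18 N2=13 achieved=9/31

planetary set to be sized for 9/31 (Willis relation)
Willis with ω_ring = 0: ω_arm/ω_sun = N1/(N1+N3); set equal to 9/31  ⇒  N3/N1 = 1/(9/31) − 1 = 22/9
N3 = N1 + 2·N2  ⇒  N2/N1 = (N3/N1 − 1)/2 = (22/9 − 1)/2 = 13/18
smallest multiple with N1 ≥ 12 and N2 ≥ 10: k = 1  ⇒  N1 = 1·18 = 18, N2 = 1·13 = 13 (N1 ≤ 40, N2 ≤ 30, N2 ≠ N1 ✓), N3 = 18 + 2·13 = 44
check: N1/(N1+N3) with N1 = 18, N3 = 44 gives 9/31; |achieved − target| = 0 ≤ 9/3100 ✓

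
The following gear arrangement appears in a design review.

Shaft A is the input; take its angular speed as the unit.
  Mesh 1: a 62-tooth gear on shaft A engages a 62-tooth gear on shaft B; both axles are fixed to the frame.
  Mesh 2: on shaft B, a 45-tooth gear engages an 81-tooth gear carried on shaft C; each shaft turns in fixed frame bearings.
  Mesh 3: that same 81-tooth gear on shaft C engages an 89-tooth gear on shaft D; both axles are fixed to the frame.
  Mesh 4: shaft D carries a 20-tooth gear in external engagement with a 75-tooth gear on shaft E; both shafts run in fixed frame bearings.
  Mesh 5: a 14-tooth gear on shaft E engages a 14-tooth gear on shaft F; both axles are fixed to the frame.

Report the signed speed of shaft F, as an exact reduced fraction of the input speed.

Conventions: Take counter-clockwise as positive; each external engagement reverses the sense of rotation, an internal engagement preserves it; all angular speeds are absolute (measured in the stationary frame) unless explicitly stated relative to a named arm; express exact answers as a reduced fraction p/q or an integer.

5-mesh fixed-axis compound train (all bearings frame-fixed)
mesh 1 [62T→62T]: |ω|/ω_in = 1×62/62 = 1, sense flips to −
mesh 2 [45T→81T]: |ω|/ω_in = 1×45/81 = 5/9, sense flips to +
mesh 3 [81T→89T]: |ω|/ω_in = (5/9)×81/89 = 45/89, sense flips to −
mesh 4 [20T→75T]: |ω|/ω_in = (45/89)×20/75 = 12/89, sense flips to +
mesh 5 [14T→14T]: |ω|/ω_in = (12/89)×14/14 = 12/89, sense flips to −
signed output speed (× input speed) = -12/89

-12/89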